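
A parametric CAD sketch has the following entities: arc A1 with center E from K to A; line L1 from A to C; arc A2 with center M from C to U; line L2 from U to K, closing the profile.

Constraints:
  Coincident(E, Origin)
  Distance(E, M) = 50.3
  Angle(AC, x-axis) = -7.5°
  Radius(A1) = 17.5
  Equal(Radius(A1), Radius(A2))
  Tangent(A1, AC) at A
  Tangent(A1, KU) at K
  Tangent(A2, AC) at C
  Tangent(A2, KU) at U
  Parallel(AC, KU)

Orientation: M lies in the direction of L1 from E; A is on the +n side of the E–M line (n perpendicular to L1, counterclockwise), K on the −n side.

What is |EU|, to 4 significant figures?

53.26

The slot axis is L1's direction at -7.5°, so u = (cos -7.5°, sin -7.5°) = (0.9914, -0.1305) and n = (−sin -7.5°, cos -7.5°) = (0.1305, 0.9914). E is at the origin and M lies 50.3 along u from E, so M = 50.3·u = (49.87, -6.565). Tangency of A1 to both parallel lines with radius 17.5 puts A and K at E ± 17.5·n: A = (2.284, 17.35), K = (-2.284, -17.35). Equal radii place C and U the same way about M: C = M + 17.5·n = (52.15, 10.78), U = M − 17.5·n = (47.59, -23.92). Then |EU| = |U − E| = 53.26.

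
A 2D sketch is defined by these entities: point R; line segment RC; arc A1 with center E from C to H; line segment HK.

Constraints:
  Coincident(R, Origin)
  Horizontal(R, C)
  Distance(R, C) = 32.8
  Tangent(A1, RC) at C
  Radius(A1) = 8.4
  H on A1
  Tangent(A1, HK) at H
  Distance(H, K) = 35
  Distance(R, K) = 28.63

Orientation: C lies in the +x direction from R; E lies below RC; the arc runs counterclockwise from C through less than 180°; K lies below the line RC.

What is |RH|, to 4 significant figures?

26.75

R is at the origin; R and C share the same y with |RC| = 32.8 and C on the +x side, so C = (32.80, 0.000). Tangency of A1 to RC means the radius EC is perpendicular to RC, so E = C + (0, -8.4) = (32.80, -8.400). Since EH ⟂ HK (tangency), |EK| = √(8.4² + 35.0²) = 35.99 regardless of where H sits on A1. So K lies on both circle(R, 28.63) and circle(E, 35.99); the below-RC intersection is K = (2.928, -28.48). H is the foot of the tangent from K: H = (26.62, -2.715).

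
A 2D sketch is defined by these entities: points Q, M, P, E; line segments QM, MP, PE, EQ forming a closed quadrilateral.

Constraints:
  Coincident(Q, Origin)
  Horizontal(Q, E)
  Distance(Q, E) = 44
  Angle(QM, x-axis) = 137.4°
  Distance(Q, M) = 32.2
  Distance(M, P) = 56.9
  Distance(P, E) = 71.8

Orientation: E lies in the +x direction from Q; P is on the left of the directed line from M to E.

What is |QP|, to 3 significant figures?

66.3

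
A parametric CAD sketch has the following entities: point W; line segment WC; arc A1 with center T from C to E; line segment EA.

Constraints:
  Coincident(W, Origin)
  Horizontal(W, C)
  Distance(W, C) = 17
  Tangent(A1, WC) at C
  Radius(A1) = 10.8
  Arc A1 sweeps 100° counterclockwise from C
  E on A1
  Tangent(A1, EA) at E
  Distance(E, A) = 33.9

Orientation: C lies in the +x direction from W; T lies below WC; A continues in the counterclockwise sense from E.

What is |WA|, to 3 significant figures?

47.7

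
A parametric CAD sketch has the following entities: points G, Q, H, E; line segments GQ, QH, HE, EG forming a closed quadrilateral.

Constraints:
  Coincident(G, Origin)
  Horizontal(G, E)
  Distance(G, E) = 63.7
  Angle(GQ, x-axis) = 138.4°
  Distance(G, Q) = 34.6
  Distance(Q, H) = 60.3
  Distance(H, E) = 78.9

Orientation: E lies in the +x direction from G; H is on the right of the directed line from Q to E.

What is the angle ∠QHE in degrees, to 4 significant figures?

82.09°

Checks: G.y = 0.00, E.y = 0.00 ✓; |QH| = 60.30 ✓; |HE| = 78.90 ✓.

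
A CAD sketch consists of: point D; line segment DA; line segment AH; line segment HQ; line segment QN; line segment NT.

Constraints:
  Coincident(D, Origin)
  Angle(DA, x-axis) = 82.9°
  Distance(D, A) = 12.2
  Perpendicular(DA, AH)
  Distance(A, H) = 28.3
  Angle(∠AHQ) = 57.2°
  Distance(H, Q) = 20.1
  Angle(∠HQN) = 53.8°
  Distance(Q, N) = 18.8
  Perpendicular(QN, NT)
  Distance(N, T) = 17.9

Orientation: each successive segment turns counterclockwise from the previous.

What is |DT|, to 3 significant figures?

33.5

∠HQN = 53.8° gives QN at 61.9° from the x-axis; with |QN| = 18.8, N = (-9.00, 14.1). QN is perpendicular to NT, so NT runs at 152°; with |NT| = 17.9, T = (-24.8, 22.5). Then |DT| = |T − D| = 33.5.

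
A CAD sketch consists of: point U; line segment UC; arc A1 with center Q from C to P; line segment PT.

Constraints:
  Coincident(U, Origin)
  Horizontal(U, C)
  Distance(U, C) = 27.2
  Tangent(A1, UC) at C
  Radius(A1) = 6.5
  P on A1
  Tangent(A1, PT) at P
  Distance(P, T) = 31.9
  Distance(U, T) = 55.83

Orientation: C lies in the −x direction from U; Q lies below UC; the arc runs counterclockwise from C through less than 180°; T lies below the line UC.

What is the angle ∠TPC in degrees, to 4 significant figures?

144.7°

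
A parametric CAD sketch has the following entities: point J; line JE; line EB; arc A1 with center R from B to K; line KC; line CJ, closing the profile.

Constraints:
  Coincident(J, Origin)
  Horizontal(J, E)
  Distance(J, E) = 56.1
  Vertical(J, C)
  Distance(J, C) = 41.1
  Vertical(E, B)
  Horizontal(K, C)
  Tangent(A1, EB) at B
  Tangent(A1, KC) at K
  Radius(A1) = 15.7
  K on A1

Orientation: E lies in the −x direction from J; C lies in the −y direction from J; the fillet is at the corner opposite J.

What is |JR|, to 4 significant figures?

47.72

J is at the origin; J and E share the same y with |JE| = 56.1 and E on the −x side, so E = (-56.10, 0.000). JC is vertical with |JC| = 41.1 and C on the −y side, so C = (0.000, -41.10). The virtual corner opposite J is at (-56.10, -41.10). Tangency of A1 to EB means the radius RB is perpendicular to EB and A1 meets KC tangentially, so RK is at right angles to KC, with radius 15.7, so the center R sits 15.7 in from both sides at R = (-40.40, -25.40). Then |JR| = |R − J| = 47.72.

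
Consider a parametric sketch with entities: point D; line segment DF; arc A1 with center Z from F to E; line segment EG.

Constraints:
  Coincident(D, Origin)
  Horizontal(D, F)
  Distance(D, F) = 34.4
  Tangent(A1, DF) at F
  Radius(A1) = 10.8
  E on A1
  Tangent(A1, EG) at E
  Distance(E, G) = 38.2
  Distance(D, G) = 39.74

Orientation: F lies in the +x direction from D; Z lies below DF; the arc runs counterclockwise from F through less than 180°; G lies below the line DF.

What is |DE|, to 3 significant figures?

25.5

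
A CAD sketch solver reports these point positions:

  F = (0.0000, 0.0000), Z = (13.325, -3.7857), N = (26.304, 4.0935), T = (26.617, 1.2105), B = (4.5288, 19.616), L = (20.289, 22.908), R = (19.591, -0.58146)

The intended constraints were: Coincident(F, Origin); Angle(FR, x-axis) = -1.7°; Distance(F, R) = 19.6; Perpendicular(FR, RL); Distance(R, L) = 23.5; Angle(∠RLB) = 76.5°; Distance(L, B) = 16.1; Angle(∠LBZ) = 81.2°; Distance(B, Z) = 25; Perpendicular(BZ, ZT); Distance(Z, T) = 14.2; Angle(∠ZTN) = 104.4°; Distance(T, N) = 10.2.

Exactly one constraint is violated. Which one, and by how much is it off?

Distance(T, N) = 10.2 — off by 7.30.

F = (0.00, 0.00) ✓; FR at -1.700° ✓; |FR| = 19.60 ✓; ∠(FR, RL) = 90.00° ✓; |RL| = 23.50 ✓; ∠RLB = 76.50° ✓; |LB| = 16.10 ✓; ∠LBZ = 81.20° ✓; |BZ| = 25.00 ✓; ∠(BZ, ZT) = 90.00° ✓; |ZT| = 14.20 ✓; ∠ZTN = 104.4° ✓; |TN| = 2.900 ✗.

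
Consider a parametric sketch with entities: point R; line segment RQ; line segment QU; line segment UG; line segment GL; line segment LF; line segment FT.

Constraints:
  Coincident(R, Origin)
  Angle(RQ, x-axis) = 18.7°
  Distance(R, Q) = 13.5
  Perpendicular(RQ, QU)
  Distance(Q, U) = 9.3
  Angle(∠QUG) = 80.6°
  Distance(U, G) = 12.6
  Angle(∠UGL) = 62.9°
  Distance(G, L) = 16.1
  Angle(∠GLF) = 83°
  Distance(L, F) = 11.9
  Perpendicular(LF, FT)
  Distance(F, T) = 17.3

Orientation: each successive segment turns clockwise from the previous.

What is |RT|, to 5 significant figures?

16.749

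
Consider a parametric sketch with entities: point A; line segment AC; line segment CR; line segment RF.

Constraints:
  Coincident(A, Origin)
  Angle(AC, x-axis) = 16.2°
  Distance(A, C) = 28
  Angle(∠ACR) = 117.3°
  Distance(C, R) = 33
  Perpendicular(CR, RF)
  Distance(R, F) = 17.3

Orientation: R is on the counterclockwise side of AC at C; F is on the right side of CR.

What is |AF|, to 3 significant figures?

62.3

A is at the origin; AC runs at 16.2° with length 28.0, so C = 28.0·(cos 16.2°, sin 16.2°) = (26.9, 7.81). ∠ACR = 117.3°, so CR runs at 16.2° + (180° − 117.3°) = 78.9° from the x-axis; with |CR| = 33.0, R = C + 33.0·(cos 78.9°, sin 78.9°) = (33.2, 40.2). CR is perpendicular to RF; with |RF| = 17.3 on the right of CR, F = R + 17.3·(0.981, -0.193) = (50.2, 36.9). Then |AF| = |F − A| = 62.3.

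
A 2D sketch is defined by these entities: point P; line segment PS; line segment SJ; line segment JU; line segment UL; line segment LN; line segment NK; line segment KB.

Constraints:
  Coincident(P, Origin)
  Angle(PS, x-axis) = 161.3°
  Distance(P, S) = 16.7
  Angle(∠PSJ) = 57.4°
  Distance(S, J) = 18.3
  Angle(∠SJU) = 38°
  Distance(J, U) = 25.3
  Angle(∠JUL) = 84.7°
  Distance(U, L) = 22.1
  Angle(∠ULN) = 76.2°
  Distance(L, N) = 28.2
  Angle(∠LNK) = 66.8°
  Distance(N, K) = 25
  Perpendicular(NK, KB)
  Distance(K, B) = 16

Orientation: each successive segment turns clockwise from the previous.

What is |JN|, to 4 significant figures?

13.22

∠JUL = 84.7° gives UL at 161.4° from the x-axis; with |UL| = 22.1, L = (-28.30, -0.7762). ∠ULN = 76.2° gives LN at 57.60° from the x-axis; with |LN| = 28.2, N = (-13.19, 23.03). Then |JN| = |N − J| = 13.22.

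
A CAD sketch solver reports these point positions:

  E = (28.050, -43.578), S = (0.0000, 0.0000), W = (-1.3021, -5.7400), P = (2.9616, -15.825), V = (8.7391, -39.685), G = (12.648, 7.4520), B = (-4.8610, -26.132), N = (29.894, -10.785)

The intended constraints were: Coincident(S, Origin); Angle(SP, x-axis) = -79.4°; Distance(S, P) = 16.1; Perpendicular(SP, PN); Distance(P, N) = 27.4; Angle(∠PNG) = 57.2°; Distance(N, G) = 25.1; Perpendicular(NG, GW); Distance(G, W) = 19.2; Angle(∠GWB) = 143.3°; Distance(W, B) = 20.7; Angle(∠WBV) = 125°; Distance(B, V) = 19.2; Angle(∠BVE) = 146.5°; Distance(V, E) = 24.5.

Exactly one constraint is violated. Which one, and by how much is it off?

Distance(V, E) = 24.5 — off by 4.80.

S = (0.00, 0.00) ✓; SP at -79.40° ✓; |SP| = 16.10 ✓; ∠(SP, PN) = 90.00° ✓; |PN| = 27.40 ✓; ∠PNG = 57.20° ✓; |NG| = 25.10 ✓; ∠(NG, GW) = 90.00° ✓; |GW| = 19.20 ✓; ∠GWB = 143.3° ✓; |WB| = 20.70 ✓; ∠WBV = 125.0° ✓; |BV| = 19.20 ✓; ∠BVE = 146.5° ✓; |VE| = 19.70 ✗.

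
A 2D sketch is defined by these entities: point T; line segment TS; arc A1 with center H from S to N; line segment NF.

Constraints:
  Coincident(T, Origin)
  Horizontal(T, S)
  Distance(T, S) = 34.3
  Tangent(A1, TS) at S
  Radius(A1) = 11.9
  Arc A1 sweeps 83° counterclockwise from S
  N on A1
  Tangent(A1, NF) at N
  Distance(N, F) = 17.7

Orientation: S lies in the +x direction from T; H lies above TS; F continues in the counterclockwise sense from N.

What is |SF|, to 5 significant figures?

31.307

T is at the origin; T and S share the same y with |TS| = 34.3 and S on the +x side, so S = (34.300, 0.0000). Since A1 is tangent to TS there, HS ⟂ TS, so H = S + (0, 11.9) = (34.300, 11.900). On A1, S sits at bearing -90° from H; an 83° counterclockwise sweep puts N at bearing -7°, so N = H + 11.9·(cos -7°, sin -7°) = (46.111, 10.450). Tangency of A1 to NF means the radius HN is perpendicular to NF, so NF runs along (−sin -7°, cos -7°); with |NF| = 17.7, F = (48.268, 28.018). Then |SF| = |F − S| = 31.307.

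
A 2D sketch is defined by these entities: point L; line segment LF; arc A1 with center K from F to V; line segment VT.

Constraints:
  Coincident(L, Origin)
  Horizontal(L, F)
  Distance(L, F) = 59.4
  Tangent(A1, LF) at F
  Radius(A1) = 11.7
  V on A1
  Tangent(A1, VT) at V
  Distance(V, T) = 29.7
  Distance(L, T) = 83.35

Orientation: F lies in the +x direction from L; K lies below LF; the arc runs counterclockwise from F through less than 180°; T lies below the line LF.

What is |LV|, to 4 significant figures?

55.11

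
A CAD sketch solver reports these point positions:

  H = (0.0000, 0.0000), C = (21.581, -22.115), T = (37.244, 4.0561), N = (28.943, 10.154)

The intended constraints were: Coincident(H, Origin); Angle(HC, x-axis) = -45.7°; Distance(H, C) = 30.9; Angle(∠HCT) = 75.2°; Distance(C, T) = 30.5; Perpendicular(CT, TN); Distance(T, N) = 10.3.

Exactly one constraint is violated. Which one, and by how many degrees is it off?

Perpendicular(CT, TN) — off by 5.40°.

H = (0.00, 0.00) ✓; HC at -45.70° ✓; |HC| = 30.90 ✓; ∠HCT = 75.20° ✓; |CT| = 30.50 ✓; ∠(CT, TN) = 84.60° ✗; |TN| = 10.30 ✓.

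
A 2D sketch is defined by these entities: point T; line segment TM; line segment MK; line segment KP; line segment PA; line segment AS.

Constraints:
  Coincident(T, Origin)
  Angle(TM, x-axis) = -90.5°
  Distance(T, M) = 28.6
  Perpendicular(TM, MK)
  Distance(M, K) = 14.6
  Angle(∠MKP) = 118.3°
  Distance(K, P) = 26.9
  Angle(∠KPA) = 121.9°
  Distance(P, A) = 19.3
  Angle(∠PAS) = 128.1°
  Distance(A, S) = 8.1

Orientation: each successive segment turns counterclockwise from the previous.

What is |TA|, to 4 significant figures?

21.34

T is at the origin; TM runs at -90.5° with length 28.6, so M = (-0.2496, -28.60). TM ⟂ MK, so MK runs at -0.5000°; with |MK| = 14.6, K = (14.35, -28.73). ∠MKP = 118.3° gives KP at 61.20° from the x-axis; with |KP| = 26.9, P = (27.31, -5.154). ∠KPA = 121.9° gives PA at 119.3° from the x-axis; with |PA| = 19.3, A = (17.86, 11.68). Then |TA| = |A − T| = 21.34.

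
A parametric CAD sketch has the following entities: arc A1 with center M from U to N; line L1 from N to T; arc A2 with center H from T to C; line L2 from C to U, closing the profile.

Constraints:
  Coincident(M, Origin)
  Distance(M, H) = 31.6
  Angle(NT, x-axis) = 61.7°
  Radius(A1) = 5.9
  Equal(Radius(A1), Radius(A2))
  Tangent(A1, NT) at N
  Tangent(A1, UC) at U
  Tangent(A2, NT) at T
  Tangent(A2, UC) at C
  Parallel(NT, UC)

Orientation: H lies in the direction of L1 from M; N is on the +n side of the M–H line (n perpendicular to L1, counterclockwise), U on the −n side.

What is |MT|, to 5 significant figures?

32.146

Tangency of A1 to both parallel lines with radius 5.9 puts N and U at M ± 5.9·n: N = (-5.1948, 2.7971), U = (5.1948, -2.7971). Equal radii place T and C the same way about H: T = H + 5.9·n = (9.7864, 30.620), C = H − 5.9·n = (20.176, 25.026). Then |MT| = |T − M| = 32.146.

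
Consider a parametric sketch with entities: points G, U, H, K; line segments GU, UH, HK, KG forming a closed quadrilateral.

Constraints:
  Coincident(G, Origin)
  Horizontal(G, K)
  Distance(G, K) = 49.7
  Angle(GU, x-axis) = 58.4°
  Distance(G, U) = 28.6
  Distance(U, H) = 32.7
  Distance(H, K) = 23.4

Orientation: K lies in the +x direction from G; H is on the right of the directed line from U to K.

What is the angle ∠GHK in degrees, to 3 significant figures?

153°

G is at the origin; GK is horizontal with |GK| = 49.7 and K in +x, so K = (49.7, 0). GU runs at 58.4° with |GU| = 28.6, so U = (15.0, 24.4). H is determined by |UH| = 32.7 and |HK| = 23.4 together: it lies at the intersection of circle(U, 32.7) and circle(K, 23.4). With |UK| = 42.4, the foot of the radical line on UK is 27.4 from U and the perpendicular offset is √(32.7² − 27.4²) = 17.9. Taking the right-of-UK solution: H = (27.1, -6.02).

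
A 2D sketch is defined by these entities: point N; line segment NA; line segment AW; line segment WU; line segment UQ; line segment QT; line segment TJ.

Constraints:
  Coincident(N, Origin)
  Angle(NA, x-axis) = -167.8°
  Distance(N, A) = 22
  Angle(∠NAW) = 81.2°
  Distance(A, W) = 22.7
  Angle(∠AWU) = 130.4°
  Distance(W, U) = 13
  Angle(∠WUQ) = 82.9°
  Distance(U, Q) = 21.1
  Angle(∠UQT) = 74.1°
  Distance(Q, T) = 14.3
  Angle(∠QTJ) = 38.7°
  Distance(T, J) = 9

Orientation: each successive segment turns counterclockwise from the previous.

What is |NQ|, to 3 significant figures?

10.1

N is at the origin; NA runs at -167.8° with length 22.0, so A = (-21.5, -4.65). ∠NAW = 81.2° gives AW at -69.0° from the x-axis; with |AW| = 22.7, W = (-13.4, -25.8). ∠AWU = 130.4° gives WU at -19.4° from the x-axis; with |WU| = 13.0, U = (-1.11, -30.2). ∠WUQ = 82.9° gives UQ at 77.7° from the x-axis; with |UQ| = 21.1, Q = (3.39, -9.54). Then |NQ| = |Q − N| = 10.1.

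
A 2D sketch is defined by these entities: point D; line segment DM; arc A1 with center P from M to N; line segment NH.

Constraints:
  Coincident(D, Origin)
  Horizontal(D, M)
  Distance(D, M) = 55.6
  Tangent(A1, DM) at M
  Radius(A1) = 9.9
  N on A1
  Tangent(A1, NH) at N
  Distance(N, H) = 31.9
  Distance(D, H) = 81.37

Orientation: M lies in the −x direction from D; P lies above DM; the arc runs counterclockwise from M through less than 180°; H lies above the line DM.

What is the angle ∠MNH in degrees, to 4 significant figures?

112.5°

Checks: D.y = 0.00, M.y = 0.00 ✓; |PN| = 9.900 ✓; ∠(PN, NH) = 90.00° ✓; |NH| = 31.90 ✓; |DH| = 81.37 ✓.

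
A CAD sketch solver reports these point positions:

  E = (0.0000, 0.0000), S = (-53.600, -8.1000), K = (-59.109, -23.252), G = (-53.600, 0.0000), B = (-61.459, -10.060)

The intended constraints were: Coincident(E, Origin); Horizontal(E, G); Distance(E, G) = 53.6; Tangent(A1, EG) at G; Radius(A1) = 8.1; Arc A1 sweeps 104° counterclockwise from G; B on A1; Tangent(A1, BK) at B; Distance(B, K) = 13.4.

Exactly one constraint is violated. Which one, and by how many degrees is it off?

Tangent(A1, BK) at B — off by 3.90°.

E = (0.00, 0.00) ✓; E.y = 0.00, G.y = 0.00 ✓; |EG| = 53.60 ✓; ∠(SG, GE) = 90.00° ✓; |SG| = 8.100 ✓; bearing(S→B) − bearing(S→G) = 104.0° ✓; |SB| = 8.100 ✓; ∠(SB, BK) = 93.90° ✗; |BK| = 13.40 ✓.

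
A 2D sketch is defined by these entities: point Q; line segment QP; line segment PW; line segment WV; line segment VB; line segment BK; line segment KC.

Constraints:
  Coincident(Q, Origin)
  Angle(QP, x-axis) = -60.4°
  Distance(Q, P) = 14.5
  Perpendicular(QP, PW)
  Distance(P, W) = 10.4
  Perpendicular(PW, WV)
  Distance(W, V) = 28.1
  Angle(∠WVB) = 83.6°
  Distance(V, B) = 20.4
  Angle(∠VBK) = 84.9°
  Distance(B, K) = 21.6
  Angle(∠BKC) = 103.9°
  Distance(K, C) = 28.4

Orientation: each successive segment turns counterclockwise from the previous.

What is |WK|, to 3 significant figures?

16.6

Q is at the origin; QP runs at -60.4° with length 14.5, so P = (7.16, -12.6). QP ⟂ PW, so PW runs at 29.6°; with |PW| = 10.4, W = (16.2, -7.47). PW is perpendicular to WV, so WV runs at 120°; with |WV| = 28.1, V = (2.33, 17.0). ∠WVB = 83.6° gives VB at -144° from the x-axis; with |VB| = 20.4, B = (-14.2, 4.97). ∠VBK = 84.9° gives BK at -48.9° from the x-axis; with |BK| = 21.6, K = (0.0205, -11.3). Then |WK| = |K − W| = 16.6.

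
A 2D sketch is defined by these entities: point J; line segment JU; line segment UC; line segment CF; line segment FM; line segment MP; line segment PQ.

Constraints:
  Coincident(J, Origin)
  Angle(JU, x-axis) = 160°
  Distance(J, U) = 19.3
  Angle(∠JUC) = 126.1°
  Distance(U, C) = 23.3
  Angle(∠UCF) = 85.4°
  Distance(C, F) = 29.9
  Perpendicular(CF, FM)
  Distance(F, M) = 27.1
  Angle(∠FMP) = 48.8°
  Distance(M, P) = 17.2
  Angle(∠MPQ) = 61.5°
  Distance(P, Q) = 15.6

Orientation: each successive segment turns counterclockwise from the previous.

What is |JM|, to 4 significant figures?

13.14

J is at the origin; JU runs at 160.0° with length 19.3, so U = (-18.14, 6.601). ∠JUC = 126.1° gives UC at -146.1° from the x-axis; with |UC| = 23.3, C = (-37.48, -6.394). ∠UCF = 85.4° gives CF at -51.50° from the x-axis; with |CF| = 29.9, F = (-18.86, -29.79). CF is perpendicular to FM, so FM runs at 38.50°; with |FM| = 27.1, M = (2.347, -12.92). Then |JM| = |M − J| = 13.14.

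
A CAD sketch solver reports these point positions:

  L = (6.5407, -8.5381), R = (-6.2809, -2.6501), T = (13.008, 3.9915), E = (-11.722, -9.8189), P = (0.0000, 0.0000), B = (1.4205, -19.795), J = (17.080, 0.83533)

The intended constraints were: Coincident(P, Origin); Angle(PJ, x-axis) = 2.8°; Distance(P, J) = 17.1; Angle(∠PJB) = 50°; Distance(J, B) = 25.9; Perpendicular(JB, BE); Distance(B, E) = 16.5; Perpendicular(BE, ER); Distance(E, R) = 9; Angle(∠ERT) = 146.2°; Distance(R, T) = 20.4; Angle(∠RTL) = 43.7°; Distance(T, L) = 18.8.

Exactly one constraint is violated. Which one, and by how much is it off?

Distance(T, L) = 18.8 — off by 4.70.

P = (0.00, 0.00) ✓; PJ at 2.800° ✓; |PJ| = 17.10 ✓; ∠PJB = 50.00° ✓; |JB| = 25.90 ✓; ∠(JB, BE) = 90.00° ✓; |BE| = 16.50 ✓; ∠(BE, ER) = 90.00° ✓; |ER| = 9.000 ✓; ∠ERT = 146.2° ✓; |RT| = 20.40 ✓; ∠RTL = 43.70° ✓; |TL| = 14.10 ✗.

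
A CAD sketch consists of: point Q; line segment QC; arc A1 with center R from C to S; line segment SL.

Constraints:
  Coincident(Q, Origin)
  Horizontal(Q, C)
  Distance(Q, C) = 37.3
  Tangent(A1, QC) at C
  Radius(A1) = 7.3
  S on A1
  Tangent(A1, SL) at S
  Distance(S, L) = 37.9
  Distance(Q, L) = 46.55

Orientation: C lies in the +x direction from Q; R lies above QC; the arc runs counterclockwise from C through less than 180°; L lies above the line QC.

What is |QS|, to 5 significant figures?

44.680

Q is at the origin; Q and C share the same y with |QC| = 37.3 and C on the +x side, so C = (37.300, 0.0000). The tangent condition forces RC to be normal to QC, so R = C + (0, 7.3) = (37.300, 7.3000). Since RS ⟂ SL (tangency), |RL| = √(7.3² + 37.9²) = 38.597 regardless of where S sits on A1. So L lies on both circle(Q, 46.55) and circle(R, 38.597); the above-QC intersection is L = (20.238, 41.921). S is the foot of the tangent from L: S = (43.119, 11.707).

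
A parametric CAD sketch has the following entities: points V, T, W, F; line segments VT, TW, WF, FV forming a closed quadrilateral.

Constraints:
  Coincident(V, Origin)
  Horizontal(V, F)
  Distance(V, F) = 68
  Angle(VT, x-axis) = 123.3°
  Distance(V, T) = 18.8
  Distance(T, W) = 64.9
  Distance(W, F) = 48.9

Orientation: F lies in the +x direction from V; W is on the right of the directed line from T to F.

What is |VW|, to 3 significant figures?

46.3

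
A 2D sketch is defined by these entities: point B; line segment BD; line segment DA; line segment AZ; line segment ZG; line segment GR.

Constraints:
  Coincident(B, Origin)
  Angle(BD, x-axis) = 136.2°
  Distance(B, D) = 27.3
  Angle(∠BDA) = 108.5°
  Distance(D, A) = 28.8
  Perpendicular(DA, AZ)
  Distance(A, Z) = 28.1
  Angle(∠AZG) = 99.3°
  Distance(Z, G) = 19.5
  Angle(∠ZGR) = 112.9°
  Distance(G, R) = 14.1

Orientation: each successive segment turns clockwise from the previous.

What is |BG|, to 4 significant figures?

18.99

B is at the origin; BD runs at 136.2° with length 27.3, so D = (-19.70, 18.90). ∠BDA = 108.5° gives DA at 64.70° from the x-axis; with |DA| = 28.8, A = (-7.396, 44.93). The perpendicularity gives AZ at right angles to DA, so AZ runs at -25.30°; with |AZ| = 28.1, Z = (18.01, 32.92). ∠AZG = 99.3° gives ZG at -106.0° from the x-axis; with |ZG| = 19.5, G = (12.63, 14.18). Then |BG| = |G − B| = 18.99.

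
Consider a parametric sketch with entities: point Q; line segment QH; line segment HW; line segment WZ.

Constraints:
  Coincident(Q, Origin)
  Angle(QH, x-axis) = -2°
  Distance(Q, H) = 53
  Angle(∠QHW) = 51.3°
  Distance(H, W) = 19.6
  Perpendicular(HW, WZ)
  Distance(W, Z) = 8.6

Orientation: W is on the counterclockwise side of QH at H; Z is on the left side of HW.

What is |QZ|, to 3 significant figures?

35.4

∠QHW = 51.3°, so HW runs at -2.0° + (180° − 51.3°) = 127° from the x-axis; with |HW| = 19.6, W = H + 19.6·(cos 127°, sin 127°) = (41.3, 13.9). HW is perpendicular to WZ; with |WZ| = 8.6 on the left of HW, Z = W + 8.6·(-0.802, -0.598) = (34.4, 8.73). Then |QZ| = |Z − Q| = 35.4.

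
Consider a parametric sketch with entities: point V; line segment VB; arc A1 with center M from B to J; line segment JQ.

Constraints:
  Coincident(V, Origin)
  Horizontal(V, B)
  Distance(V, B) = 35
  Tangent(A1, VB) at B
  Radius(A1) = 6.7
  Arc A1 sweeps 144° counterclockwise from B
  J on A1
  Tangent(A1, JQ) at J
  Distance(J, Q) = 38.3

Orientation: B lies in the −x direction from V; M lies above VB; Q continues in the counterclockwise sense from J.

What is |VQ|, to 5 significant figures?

71.058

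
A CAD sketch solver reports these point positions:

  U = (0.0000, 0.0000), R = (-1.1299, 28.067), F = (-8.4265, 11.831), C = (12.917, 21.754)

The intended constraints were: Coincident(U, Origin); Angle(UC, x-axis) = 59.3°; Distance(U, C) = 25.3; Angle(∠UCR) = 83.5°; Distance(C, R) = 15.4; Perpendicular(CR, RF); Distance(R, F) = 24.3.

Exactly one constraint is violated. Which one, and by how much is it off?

Distance(R, F) = 24.3 — off by 6.50.

U = (0.00, 0.00) ✓; UC at 59.30° ✓; |UC| = 25.30 ✓; ∠UCR = 83.50° ✓; |CR| = 15.40 ✓; ∠(CR, RF) = 90.00° ✓; |RF| = 17.80 ✗.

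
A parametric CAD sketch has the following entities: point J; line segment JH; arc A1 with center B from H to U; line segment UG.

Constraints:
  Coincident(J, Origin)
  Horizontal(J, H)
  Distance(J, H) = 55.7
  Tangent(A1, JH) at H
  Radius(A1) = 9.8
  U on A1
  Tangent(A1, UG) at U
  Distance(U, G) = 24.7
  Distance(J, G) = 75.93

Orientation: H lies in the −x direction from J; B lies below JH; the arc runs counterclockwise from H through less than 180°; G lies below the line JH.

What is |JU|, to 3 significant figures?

66.0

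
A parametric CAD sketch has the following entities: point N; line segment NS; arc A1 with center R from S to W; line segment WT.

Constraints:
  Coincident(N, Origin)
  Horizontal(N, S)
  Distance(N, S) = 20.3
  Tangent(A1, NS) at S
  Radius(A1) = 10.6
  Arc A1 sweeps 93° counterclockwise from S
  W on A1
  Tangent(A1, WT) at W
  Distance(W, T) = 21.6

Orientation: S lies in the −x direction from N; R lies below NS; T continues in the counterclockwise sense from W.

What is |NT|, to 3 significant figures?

44.2

N is at the origin; NS is horizontal with |NS| = 20.3 and S on the −x side, so S = (-20.3, 0.00). A1 meets NS tangentially, so RS is at right angles to NS, so R = S + (0, -10.6) = (-20.3, -10.6). On A1, S sits at bearing 90° from R; a 93° counterclockwise sweep puts W at bearing 183°, so W = R + 10.6·(cos 183°, sin 183°) = (-30.9, -11.2). Tangency of A1 to WT means the radius RW is perpendicular to WT, so WT runs along (−sin 183°, cos 183°); with |WT| = 21.6, T = (-29.8, -32.7). Then |NT| = |T − N| = 44.2.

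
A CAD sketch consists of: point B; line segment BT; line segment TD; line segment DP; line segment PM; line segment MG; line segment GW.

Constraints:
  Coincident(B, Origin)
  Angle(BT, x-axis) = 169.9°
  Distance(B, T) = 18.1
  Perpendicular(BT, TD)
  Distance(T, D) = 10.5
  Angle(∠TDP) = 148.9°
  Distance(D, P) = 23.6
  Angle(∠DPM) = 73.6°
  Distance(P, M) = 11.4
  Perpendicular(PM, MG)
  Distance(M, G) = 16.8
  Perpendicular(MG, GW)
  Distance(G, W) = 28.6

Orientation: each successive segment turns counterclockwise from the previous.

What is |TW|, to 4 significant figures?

34.15

B is at the origin; BT runs at 169.9° with length 18.1, so T = (-17.82, 3.174). The perpendicularity gives TD at right angles to BT, so TD runs at -100.1°; with |TD| = 10.5, D = (-19.66, -7.163). ∠TDP = 148.9° gives DP at -69.00° from the x-axis; with |DP| = 23.6, P = (-11.20, -29.20). ∠DPM = 73.6° gives PM at 37.40° from the x-axis; with |PM| = 11.4, M = (-2.147, -22.27). The perpendicularity gives MG at right angles to PM, so MG runs at 127.4°; with |MG| = 16.8, G = (-12.35, -8.925). The perpendicularity gives GW at right angles to MG, so GW runs at -142.6°; with |GW| = 28.6, W = (-35.07, -26.30). Then |TW| = |W − T| = 34.15.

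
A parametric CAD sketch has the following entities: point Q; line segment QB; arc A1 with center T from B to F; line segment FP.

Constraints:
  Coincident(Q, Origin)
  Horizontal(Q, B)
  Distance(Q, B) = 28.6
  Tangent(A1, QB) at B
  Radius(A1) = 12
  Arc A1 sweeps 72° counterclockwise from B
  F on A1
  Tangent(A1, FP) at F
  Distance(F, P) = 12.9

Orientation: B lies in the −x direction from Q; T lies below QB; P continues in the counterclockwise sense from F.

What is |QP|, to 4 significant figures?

48.57

On A1, B sits at bearing 90° from T; a 72° counterclockwise sweep puts F at bearing 162°, so F = T + 12.0·(cos 162°, sin 162°) = (-40.01, -8.292). Tangency of A1 to FP means the radius TF is perpendicular to FP, so FP runs along (−sin 162°, cos 162°); with |FP| = 12.9, P = (-44.00, -20.56). Then |QP| = |P − Q| = 48.57.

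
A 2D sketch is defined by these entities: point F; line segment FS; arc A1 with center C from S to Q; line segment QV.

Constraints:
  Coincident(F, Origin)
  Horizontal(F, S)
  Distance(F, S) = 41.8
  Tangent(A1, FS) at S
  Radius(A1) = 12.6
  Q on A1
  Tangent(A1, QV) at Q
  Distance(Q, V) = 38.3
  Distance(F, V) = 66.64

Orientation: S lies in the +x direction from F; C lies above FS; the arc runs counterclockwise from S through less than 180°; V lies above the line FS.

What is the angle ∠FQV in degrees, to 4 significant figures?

87.48°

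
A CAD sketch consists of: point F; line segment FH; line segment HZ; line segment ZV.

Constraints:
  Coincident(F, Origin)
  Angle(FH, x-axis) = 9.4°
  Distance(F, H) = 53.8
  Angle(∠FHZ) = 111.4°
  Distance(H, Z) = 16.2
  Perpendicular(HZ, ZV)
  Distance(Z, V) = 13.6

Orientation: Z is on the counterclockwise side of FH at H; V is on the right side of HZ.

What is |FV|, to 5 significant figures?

73.078

F is at the origin; FH runs at 9.4° with length 53.8, so H = 53.8·(cos 9.4°, sin 9.4°) = (53.078, 8.7869). ∠FHZ = 111.4°, so HZ runs at 9.4° + (180° − 111.4°) = 78.000° from the x-axis; with |HZ| = 16.2, Z = H + 16.2·(cos 78.000°, sin 78.000°) = (56.446, 24.633). HZ ⟂ ZV; with |ZV| = 13.6 on the right of HZ, V = Z + 13.6·(0.97815, -0.20791) = (69.749, 21.805). Then |FV| = |V − F| = 73.078.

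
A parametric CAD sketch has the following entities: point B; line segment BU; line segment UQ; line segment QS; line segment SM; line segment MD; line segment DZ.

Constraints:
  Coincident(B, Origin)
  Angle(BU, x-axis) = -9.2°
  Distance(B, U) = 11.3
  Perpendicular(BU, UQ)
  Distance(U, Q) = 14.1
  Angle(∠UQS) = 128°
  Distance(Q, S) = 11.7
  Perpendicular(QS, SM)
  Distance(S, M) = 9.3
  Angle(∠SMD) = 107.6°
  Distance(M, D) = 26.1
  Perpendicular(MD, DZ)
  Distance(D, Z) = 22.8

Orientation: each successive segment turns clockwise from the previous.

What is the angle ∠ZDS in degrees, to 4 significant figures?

72.95°

B is at the origin; BU runs at -9.2° with length 11.3, so U = (11.15, -1.807). The perpendicularity gives UQ at right angles to BU, so UQ runs at -99.20°; with |UQ| = 14.1, Q = (8.900, -15.73). ∠UQS = 128.0° gives QS at -151.2° from the x-axis; with |QS| = 11.7, S = (-1.352, -21.36). QS ⟂ SM, so SM runs at 118.8°; with |SM| = 9.3, M = (-5.833, -13.21). ∠SMD = 107.6° gives MD at 46.40° from the x-axis; with |MD| = 26.1, D = (12.17, 5.689). MD ⟂ DZ, so DZ runs at -43.60°; with |DZ| = 22.8, Z = (28.68, -10.03). Then cos ∠ZDS = DZ·DS / (|DZ||DS|), giving 72.95°.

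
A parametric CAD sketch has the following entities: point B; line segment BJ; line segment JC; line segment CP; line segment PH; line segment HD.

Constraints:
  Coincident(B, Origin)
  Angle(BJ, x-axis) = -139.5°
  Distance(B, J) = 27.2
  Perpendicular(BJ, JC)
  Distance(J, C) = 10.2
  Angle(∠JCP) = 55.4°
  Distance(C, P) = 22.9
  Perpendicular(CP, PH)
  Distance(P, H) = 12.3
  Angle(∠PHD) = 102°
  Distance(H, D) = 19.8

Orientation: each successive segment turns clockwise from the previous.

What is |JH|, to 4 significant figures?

17.55

B is at the origin; BJ runs at -139.5° with length 27.2, so J = (-20.68, -17.66). The perpendicularity gives JC at right angles to BJ, so JC runs at 130.5°; with |JC| = 10.2, C = (-27.31, -9.909). ∠JCP = 55.4° gives CP at 5.900° from the x-axis; with |CP| = 22.9, P = (-4.529, -7.555). The perpendicularity gives PH at right angles to CP, so PH runs at -84.10°; with |PH| = 12.3, H = (-3.264, -19.79). Then |JH| = |H − J| = 17.55.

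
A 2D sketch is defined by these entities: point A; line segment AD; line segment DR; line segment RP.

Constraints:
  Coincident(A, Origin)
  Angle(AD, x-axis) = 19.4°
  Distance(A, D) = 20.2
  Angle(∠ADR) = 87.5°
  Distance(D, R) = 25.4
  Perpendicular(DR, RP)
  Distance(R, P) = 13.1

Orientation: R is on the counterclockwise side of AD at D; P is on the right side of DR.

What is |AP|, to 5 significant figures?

41.337

∠ADR = 87.5°, so DR runs at 19.4° + (180° − 87.5°) = 111.90° from the x-axis; with |DR| = 25.4, R = D + 25.4·(cos 111.90°, sin 111.90°) = (9.5792, 30.277). DR is perpendicular to RP; with |RP| = 13.1 on the right of DR, P = R + 13.1·(0.92784, 0.37299) = (21.734, 35.163). Then |AP| = |P − A| = 41.337.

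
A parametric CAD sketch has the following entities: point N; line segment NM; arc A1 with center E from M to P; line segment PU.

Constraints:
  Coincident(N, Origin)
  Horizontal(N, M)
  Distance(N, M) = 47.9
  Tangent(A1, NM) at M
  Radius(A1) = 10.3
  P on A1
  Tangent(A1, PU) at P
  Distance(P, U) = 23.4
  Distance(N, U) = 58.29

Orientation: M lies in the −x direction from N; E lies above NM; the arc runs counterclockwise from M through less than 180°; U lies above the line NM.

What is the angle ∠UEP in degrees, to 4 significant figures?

66.24°

Checks: |EP| = 10.30 ✓; ∠(EP, PU) = 90.00° ✓; |PU| = 23.40 ✓; |NU| = 58.29 ✓.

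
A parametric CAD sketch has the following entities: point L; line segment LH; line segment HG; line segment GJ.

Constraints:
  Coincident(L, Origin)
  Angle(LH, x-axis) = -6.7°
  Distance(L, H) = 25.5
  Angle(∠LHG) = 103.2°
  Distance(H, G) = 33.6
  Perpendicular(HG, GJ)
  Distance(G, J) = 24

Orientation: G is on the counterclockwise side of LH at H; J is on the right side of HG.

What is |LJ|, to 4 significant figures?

62.75

L is at the origin; LH runs at -6.7° with length 25.5, so H = 25.5·(cos -6.7°, sin -6.7°) = (25.33, -2.975). ∠LHG = 103.2°, so HG runs at -6.7° + (180° − 103.2°) = 70.10° from the x-axis; with |HG| = 33.6, G = H + 33.6·(cos 70.10°, sin 70.10°) = (36.76, 28.62). The perpendicularity gives GJ at right angles to HG; with |GJ| = 24.0 on the right of HG, J = G + 24.0·(0.9403, -0.3404) = (59.33, 20.45). Then |LJ| = |J − L| = 62.75.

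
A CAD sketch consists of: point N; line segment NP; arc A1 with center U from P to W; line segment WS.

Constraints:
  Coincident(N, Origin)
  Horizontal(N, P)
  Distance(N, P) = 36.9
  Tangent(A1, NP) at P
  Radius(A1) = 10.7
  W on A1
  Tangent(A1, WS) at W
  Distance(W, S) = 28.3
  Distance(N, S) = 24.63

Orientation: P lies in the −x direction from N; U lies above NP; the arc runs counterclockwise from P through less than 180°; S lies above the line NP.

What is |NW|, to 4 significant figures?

29.57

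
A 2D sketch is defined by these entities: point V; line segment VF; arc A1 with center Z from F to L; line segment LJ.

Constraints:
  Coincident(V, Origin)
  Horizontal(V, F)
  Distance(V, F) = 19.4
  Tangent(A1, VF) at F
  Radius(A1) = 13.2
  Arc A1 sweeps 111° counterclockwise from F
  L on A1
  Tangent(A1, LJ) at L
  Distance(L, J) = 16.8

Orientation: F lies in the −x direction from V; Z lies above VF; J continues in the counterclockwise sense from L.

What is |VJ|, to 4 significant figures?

36.08

V is at the origin; VF is horizontal with |VF| = 19.4 and F on the −x side, so F = (-19.40, 0.000). A1 meets VF tangentially, so ZF is at right angles to VF, so Z = F + (0, 13.2) = (-19.40, 13.20). On A1, F sits at bearing -90° from Z; a 111° counterclockwise sweep puts L at bearing 21°, so L = Z + 13.2·(cos 21°, sin 21°) = (-7.077, 17.93). Tangency of A1 to LJ means the radius ZL is perpendicular to LJ, so LJ runs along (−sin 21°, cos 21°); with |LJ| = 16.8, J = (-13.10, 33.61). Then |VJ| = |J − V| = 36.08.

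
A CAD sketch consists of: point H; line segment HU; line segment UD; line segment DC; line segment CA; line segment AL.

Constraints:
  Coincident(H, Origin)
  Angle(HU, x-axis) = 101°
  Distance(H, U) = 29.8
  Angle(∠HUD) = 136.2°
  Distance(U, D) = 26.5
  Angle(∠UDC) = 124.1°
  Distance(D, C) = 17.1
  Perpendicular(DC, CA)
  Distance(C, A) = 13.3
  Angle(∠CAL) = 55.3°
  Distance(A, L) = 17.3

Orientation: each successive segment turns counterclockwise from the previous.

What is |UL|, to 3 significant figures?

25.6

H is at the origin; HU runs at 101.0° with length 29.8, so U = (-5.69, 29.3). ∠HUD = 136.2° gives UD at 145° from the x-axis; with |UD| = 26.5, D = (-27.3, 44.5). ∠UDC = 124.1° gives DC at -159° from the x-axis; with |DC| = 17.1, C = (-43.3, 38.5). DC ⟂ CA, so CA runs at -69.3°; with |CA| = 13.3, A = (-38.6, 26.0). ∠CAL = 55.3° gives AL at 55.4° from the x-axis; with |AL| = 17.3, L = (-28.8, 40.3). Then |UL| = |L − U| = 25.6.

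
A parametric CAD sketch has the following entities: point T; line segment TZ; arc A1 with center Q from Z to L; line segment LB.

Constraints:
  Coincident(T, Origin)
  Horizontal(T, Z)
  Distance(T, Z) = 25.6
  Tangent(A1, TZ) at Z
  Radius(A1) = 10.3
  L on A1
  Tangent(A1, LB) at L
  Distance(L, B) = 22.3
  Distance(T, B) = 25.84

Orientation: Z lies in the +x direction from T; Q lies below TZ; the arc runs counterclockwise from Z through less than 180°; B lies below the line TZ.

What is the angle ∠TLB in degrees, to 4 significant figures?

80.20°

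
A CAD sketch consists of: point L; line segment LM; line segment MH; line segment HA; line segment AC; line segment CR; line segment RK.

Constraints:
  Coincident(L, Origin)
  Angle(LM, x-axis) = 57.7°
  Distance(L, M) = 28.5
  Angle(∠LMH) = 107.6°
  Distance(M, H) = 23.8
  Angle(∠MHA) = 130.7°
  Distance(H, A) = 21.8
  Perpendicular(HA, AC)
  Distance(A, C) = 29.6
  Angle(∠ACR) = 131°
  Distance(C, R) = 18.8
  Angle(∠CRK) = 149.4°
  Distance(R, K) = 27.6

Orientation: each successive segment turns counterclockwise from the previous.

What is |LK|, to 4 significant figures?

19.55

L is at the origin; LM runs at 57.7° with length 28.5, so M = (15.23, 24.09). ∠LMH = 107.6° gives MH at 130.1° from the x-axis; with |MH| = 23.8, H = (-0.1011, 42.30). ∠MHA = 130.7° gives HA at 179.4° from the x-axis; with |HA| = 21.8, A = (-21.90, 42.52). HA is perpendicular to AC, so AC runs at -90.60°; with |AC| = 29.6, C = (-22.21, 12.92). ∠ACR = 131.0° gives CR at -41.60° from the x-axis; with |CR| = 18.8, R = (-8.151, 0.4432). ∠CRK = 149.4° gives RK at -11.00° from the x-axis; with |RK| = 27.6, K = (18.94, -4.823). Then |LK| = |K − L| = 19.55.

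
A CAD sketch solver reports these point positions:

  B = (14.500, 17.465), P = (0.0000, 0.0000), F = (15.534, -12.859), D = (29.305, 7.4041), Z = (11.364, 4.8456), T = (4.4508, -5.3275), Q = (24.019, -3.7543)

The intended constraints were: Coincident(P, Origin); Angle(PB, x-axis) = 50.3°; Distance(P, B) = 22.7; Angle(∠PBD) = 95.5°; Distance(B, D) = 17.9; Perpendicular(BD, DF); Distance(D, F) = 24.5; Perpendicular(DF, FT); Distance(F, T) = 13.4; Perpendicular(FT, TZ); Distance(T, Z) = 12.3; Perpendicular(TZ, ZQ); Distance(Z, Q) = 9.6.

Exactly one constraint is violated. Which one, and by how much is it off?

Distance(Z, Q) = 9.6 — off by 5.70.

P = (0.00, 0.00) ✓; PB at 50.30° ✓; |PB| = 22.70 ✓; ∠PBD = 95.50° ✓; |BD| = 17.90 ✓; ∠(BD, DF) = 90.00° ✓; |DF| = 24.50 ✓; ∠(DF, FT) = 90.00° ✓; |FT| = 13.40 ✓; ∠(FT, TZ) = 90.00° ✓; |TZ| = 12.30 ✓; ∠(TZ, ZQ) = 90.00° ✓; |ZQ| = 15.30 ✗.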